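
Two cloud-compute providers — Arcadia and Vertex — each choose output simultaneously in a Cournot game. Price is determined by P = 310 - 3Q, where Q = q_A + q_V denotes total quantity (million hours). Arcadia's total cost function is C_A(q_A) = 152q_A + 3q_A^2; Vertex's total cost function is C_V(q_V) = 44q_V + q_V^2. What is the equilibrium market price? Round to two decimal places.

Arcadia's profit: π_A = (310 - 3Q)q_A - (152q_A + 3q_A²). Setting ∂π_A/∂q_A = 0: 158 - 12q_A - 3(q_V) = 0.
Vertex's first-order condition: 266 - 8q_V - 3(q_A) = 0.
Best responses: q_A = (158 - 3q_V)/12, q_V = (266 - 3q_A)/8.
Solving the pair: q_A = 466/87, q_V = 906/29.
Total output Q = 36.5977, so price P = 310 - 3·36.5977 = 200.2069.

200.21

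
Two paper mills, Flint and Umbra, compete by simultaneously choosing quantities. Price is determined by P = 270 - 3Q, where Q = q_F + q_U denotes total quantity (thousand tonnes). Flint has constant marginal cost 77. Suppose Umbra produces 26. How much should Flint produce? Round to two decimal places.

With the rival's output fixed at 26, Flint's profit is π_F = (270 - 3·26 - 3q_F)q_F - (77q_F) = (192 - 3q_F)q_F - (77q_F).
∂π_F/∂q_F = 115 - 6q_F = 0, so q_F = 115/6.

19.17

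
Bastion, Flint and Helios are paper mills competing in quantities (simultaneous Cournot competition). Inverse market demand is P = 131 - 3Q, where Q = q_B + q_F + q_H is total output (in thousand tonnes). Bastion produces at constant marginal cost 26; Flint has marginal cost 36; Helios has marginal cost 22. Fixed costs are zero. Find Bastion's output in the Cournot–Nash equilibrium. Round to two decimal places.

Bastion's profit: π_B = (131 - 3Q)q_B - (26q_B). Setting ∂π_B/∂q_B = 0: 105 - 6q_B - 3(q_F + q_H) = 0.
Flint's first-order condition: 95 - 6q_F - 3(q_B + q_H) = 0.
Helios's first-order condition: 109 - 6q_H - 3(q_B + q_F) = 0.
Adding the 3 first-order conditions: 309 − 12Q = 0, so Q = 103/4.
Back-substituting: q_B = (105 − 309/4)/3 = 37/4, q_F = (95 − 309/4)/3 = 71/12, q_H = (109 − 309/4)/3 = 127/12.

9.25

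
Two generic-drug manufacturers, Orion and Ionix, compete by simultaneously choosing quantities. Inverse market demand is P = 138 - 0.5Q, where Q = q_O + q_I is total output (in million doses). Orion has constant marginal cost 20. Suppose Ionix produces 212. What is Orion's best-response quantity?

12

With the rival's output fixed at 212, Orion's profit is π_O = (138 - (1/2)·212 - (1/2)q_O)q_O - (20q_O) = (32 - (1/2)q_O)q_O - (20q_O).
∂π_O/∂q_O = 12 - q_O = 0, so q_O = 12.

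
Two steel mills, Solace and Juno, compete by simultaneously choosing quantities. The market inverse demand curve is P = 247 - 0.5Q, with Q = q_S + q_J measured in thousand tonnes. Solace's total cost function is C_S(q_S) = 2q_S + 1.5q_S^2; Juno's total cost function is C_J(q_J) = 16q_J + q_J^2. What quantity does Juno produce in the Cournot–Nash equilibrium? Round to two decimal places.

68.21

Solace's profit: π_S = (247 - 0.5Q)q_S - (2q_S + (3/2)q_S²). Setting ∂π_S/∂q_S = 0: 245 - 4q_S - (1/2)(q_J) = 0.
Juno's first-order condition: 231 - 3q_J - (1/2)(q_S) = 0.
So q_S = (245 - (1/2)q_J)/4 and q_J = (231 - (1/2)q_S)/3.
Substituting one into the other gives q_S = 52.7234 and q_J = 68.2128.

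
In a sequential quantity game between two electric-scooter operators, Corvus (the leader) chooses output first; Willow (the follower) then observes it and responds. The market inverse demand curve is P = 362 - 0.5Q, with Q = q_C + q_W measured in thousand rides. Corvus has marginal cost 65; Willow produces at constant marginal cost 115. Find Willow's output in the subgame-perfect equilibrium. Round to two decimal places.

The follower Willow best-responds to any q_C: π_W = (362 - 0.5Q)q_W - 115q_W.
Follower FOC: 247 - (1/2)q_C - q_W = 0, so q_W(q_C) = (247 - (1/2)q_C).
Corvus substitutes q_W(q_C) into its own profit: π_C = q_C(362 - (1/2)q_C - (247 - (1/2)q_C)/2) - 65q_C = (477/2 - (1/4)q_C)q_C - 65q_C.
Leader FOC: 347/2 - (1/2)q_C = 0, so q_C = 347.
Then q_W = (247 - (1/2)·347) = 147/2.

73.50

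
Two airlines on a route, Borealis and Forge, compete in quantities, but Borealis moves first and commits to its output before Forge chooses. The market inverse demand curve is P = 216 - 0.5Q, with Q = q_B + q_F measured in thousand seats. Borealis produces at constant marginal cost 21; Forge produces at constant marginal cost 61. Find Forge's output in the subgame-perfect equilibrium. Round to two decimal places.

Solve by backward induction. Given q_B, the follower Forge maximises π_F = (216 - (1/2)q_B - (1/2)q_F)q_F - 61q_F.
Setting the follower's marginal profit to zero, 155 - (1/2)q_B - q_F = 0, i.e. q_F = (155 - (1/2)q_B).
The leader anticipates this reaction. Substituting into P = 216 - 0.5Q gives P = 277/2 - (1/4)q_B, so π_B = (277/2 - (1/4)q_B)q_B - 21q_B.
Maximising: ∂π_B/∂q_B = 235/2 - (1/2)q_B = 0, giving q_B = 235.
Then q_F = (155 - (1/2)·235) = 75/2.

37.50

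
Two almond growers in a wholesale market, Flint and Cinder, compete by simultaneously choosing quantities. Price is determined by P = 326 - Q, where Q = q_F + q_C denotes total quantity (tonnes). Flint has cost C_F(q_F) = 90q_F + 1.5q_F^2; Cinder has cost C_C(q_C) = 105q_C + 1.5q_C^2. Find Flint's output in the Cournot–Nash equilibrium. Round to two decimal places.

Flint's profit: π_F = (326 - Q)q_F - (90q_F + (3/2)q_F²). Setting ∂π_F/∂q_F = 0: 236 - 5q_F - (q_C) = 0.
Cinder's first-order condition: 221 - 5q_C - (q_F) = 0.
Rearranging gives the reaction functions q_F = (236 - q_C)/5 and q_C = (221 - q_F)/5.
Solving the pair: q_F = 959/24, q_C = 869/24.

39.96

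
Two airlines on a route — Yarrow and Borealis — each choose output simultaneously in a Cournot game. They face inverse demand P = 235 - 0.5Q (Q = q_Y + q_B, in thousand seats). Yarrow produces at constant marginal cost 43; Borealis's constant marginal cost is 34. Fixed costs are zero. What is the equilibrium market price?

Yarrow's profit: π_Y = (235 - 0.5Q)q_Y - (43q_Y). Setting ∂π_Y/∂q_Y = 0: 192 - q_Y - (1/2)(q_B) = 0.
Borealis's profit: π_B = (235 - 0.5Q)q_B - (34q_B). Setting ∂π_B/∂q_B = 0: 201 - q_B - (1/2)(q_Y) = 0.
Best responses: q_Y = (192 - (1/2)q_B), q_B = (201 - (1/2)q_Y).
Solving the pair: q_Y = 122, q_B = 140.
Total output Q = 262, so price P = 235 - (1/2)·262 = 104.

104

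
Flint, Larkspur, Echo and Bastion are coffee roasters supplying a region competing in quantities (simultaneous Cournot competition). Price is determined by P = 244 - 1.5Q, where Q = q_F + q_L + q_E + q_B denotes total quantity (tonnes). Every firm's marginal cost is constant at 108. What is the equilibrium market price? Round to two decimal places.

135.20

A representative firm's profit is π_i = q_i(244 - 1.5Q) - 108q_i.
First-order condition (treating rivals' output as given): 136 - 3q_i - (3/2)·Σ_{j≠i} q_j = 0.
By symmetry each firm produces the same amount; substituting Σ_{j≠i} q_j = 3q_i yields q_i = 136/(15/2) = 272/15.
Total output Q = 1088/15, so price P = 244 - (3/2)·(1088/15) = 676/5.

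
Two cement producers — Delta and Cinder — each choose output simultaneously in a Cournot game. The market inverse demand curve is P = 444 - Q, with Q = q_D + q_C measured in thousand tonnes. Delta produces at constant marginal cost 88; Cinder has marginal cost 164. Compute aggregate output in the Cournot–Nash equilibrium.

Delta's profit: π_D = (444 - Q)q_D - (88q_D). Setting ∂π_D/∂q_D = 0: 356 - 2q_D - (q_C) = 0.
Cinder's profit: π_C = (444 - Q)q_C - (164q_C). Setting ∂π_C/∂q_C = 0: 280 - 2q_C - (q_D) = 0.
Rearranging gives the reaction functions q_D = (356 - q_C)/2 and q_C = (280 - q_D)/2.
Solving the pair: q_D = 144, q_C = 68.
Total output Q = 144 + 68 = 212.

212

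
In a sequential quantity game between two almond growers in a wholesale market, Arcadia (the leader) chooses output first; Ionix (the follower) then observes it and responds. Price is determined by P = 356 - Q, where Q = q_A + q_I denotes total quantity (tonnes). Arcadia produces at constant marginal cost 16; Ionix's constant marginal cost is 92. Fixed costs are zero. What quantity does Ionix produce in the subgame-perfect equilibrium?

28

Solve by backward induction. Given q_A, the follower Ionix maximises π_I = (356 - q_A - q_I)q_I - 92q_I.
Setting the follower's marginal profit to zero, 264 - q_A - 2q_I = 0, i.e. q_I = (264 - q_A)/2.
Arcadia substitutes q_I(q_A) into its own profit: π_A = q_A(356 - q_A - (264 - q_A)/2) - 16q_A = (224 - (1/2)q_A)q_A - 16q_A.
Maximising: ∂π_A/∂q_A = 208 - q_A = 0, giving q_A = 208.
Then q_I = (264 - 208)/2 = 28.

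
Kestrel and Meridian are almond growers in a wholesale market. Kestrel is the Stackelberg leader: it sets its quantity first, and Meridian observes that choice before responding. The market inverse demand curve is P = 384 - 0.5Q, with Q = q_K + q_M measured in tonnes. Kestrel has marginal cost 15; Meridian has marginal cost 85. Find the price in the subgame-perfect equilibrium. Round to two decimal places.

124.75

The follower Meridian best-responds to any q_K: π_M = (384 - 0.5Q)q_M - 85q_M.
Follower FOC: 299 - (1/2)q_K - q_M = 0, so q_M(q_K) = (299 - (1/2)q_K).
The leader anticipates this reaction. Substituting into P = 384 - 0.5Q gives P = 469/2 - (1/4)q_K, so π_K = (469/2 - (1/4)q_K)q_K - 15q_K.
Maximising: ∂π_K/∂q_K = 439/2 - (1/2)q_K = 0, giving q_K = 439.
Then q_M = (299 - (1/2)·439) = 159/2.
Total output Q = 1037/2, so price P = 384 - (1/2)·(1037/2) = 499/4.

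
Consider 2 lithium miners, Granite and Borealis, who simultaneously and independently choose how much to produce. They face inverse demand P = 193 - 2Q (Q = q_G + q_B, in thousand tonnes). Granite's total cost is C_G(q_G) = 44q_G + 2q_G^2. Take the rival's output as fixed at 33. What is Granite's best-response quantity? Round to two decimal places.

With the rival's output fixed at 33, Granite's profit is π_G = (193 - 2·33 - 2q_G)q_G - (44q_G + 2q_G²) = (127 - 2q_G)q_G - (44q_G + 2q_G²).
∂π_G/∂q_G = 83 - 8q_G = 0, so q_G = 83/8.

10.38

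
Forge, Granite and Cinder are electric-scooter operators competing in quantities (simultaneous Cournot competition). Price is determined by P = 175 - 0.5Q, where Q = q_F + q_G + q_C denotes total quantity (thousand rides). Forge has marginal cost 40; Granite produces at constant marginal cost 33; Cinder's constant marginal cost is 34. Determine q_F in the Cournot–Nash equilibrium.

Forge's profit: π_F = (175 - 0.5Q)q_F - (40q_F). Setting ∂π_F/∂q_F = 0: 135 - q_F - (1/2)(q_G + q_C) = 0.
Granite's profit: π_G = (175 - 0.5Q)q_G - (33q_G). Setting ∂π_G/∂q_G = 0: 142 - q_G - (1/2)(q_F + q_C) = 0.
Cinder's first-order condition: 141 - q_C - (1/2)(q_F + q_G) = 0.
Adding the 3 first-order conditions: 418 − 2Q = 0, so Q = 209.
Back-substituting: q_F = (135 − 209/2)/(1/2) = 61, q_G = (142 − 209/2)/(1/2) = 75, q_C = (141 − 209/2)/(1/2) = 73.

61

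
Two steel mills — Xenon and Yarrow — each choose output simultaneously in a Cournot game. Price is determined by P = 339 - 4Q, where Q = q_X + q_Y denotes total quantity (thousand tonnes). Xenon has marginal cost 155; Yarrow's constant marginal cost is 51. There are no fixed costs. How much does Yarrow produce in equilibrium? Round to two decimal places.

32.67

Xenon's profit: π_X = (339 - 4Q)q_X - (155q_X). Setting ∂π_X/∂q_X = 0: 184 - 8q_X - 4(q_Y) = 0.
Yarrow's first-order condition: 288 - 8q_Y - 4(q_X) = 0.
So q_X = (184 - 4q_Y)/8 and q_Y = (288 - 4q_X)/8.
Substituting one into the other gives q_X = 20/3 and q_Y = 98/3.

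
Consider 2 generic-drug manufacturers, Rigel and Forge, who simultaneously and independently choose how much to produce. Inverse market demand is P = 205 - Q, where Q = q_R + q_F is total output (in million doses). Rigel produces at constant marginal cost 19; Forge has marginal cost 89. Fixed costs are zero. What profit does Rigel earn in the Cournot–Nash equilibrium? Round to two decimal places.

7281.78

Rigel's profit: π_R = (205 - Q)q_R - (19q_R). Setting ∂π_R/∂q_R = 0: 186 - 2q_R - (q_F) = 0.
Forge's profit: π_F = (205 - Q)q_F - (89q_F). Setting ∂π_F/∂q_F = 0: 116 - 2q_F - (q_R) = 0.
Best responses: q_R = (186 - q_F)/2, q_F = (116 - q_R)/2.
Solving the pair: q_R = 256/3, q_F = 46/3.
Price P = 205 - 302/3 = 313/3.
Rigel's profit: (313/3 - 19)·(256/3) = 7281.7778.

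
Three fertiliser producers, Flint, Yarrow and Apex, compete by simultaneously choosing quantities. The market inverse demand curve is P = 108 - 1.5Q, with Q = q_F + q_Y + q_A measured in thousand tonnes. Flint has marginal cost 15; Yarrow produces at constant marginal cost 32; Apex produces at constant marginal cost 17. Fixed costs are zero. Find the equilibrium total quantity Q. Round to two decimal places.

43.33

Flint's profit: π_F = (108 - 1.5Q)q_F - (15q_F). Setting ∂π_F/∂q_F = 0: 93 - 3q_F - (3/2)(q_Y + q_A) = 0.
Yarrow's profit: π_Y = (108 - 1.5Q)q_Y - (32q_Y). Setting ∂π_Y/∂q_Y = 0: 76 - 3q_Y - (3/2)(q_F + q_A) = 0.
Apex's profit: π_A = (108 - 1.5Q)q_A - (17q_A). Setting ∂π_A/∂q_A = 0: 91 - 3q_A - (3/2)(q_F + q_Y) = 0.
Adding the 3 conditions: 260 − 3Q − 3Q = 0, i.e. Q = 130/3.
Back-substituting: q_F = (93 − 65)/(3/2) = 56/3, q_Y = (76 − 65)/(3/2) = 22/3, q_A = (91 − 65)/(3/2) = 52/3.
Total output Q = 56/3 + 22/3 + 52/3 = 130/3.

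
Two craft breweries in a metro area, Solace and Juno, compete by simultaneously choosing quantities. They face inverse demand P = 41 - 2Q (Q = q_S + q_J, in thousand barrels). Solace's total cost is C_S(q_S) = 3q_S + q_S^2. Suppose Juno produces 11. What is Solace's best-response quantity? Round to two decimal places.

With the rival's output fixed at 11, Solace's profit is π_S = (41 - 2·11 - 2q_S)q_S - (3q_S + q_S²) = (19 - 2q_S)q_S - (3q_S + q_S²).
∂π_S/∂q_S = 16 - 6q_S = 0, so q_S = 8/3.

2.67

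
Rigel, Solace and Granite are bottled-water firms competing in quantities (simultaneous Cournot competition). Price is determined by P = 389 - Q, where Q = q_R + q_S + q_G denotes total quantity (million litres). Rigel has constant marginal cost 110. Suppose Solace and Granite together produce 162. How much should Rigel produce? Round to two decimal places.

With rivals' combined output fixed at 162, Rigel's profit is π_R = (389 - 162 - q_R)q_R - (110q_R) = (227 - q_R)q_R - (110q_R).
∂π_R/∂q_R = 117 - 2q_R = 0, so q_R = 117/2.

58.50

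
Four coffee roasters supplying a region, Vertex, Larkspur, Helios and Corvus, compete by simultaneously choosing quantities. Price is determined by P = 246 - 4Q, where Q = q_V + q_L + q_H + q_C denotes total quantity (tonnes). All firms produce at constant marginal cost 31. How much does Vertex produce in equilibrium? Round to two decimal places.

A representative firm's profit is π_i = q_i(246 - 4Q) - 31q_i.
Setting ∂π_i/∂q_i = 0 with rivals' quantities fixed: 215 - 8q_i - 4·Σ_{j≠i} q_j = 0.
By symmetry each firm produces the same amount; substituting Σ_{j≠i} q_j = 3q_i yields q_i = 215/20 = 43/4.

10.75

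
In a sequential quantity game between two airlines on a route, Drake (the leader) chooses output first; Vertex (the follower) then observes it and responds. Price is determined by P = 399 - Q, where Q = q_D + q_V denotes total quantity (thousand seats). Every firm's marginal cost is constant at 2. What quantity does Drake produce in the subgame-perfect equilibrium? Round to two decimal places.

198.50

The follower Vertex best-responds to any q_D: π_V = (399 - Q)q_V - 2q_V.
∂π_V/∂q_V = 397 - q_D - 2q_V = 0 gives the reaction function q_V = (397 - q_D)/2.
Drake substitutes q_V(q_D) into its own profit: π_D = q_D(399 - q_D - (397 - q_D)/2) - 2q_D = (401/2 - (1/2)q_D)q_D - 2q_D.
Leader FOC: 397/2 - q_D = 0, so q_D = 397/2.
Then q_V = (397 - 397/2)/2 = 397/4.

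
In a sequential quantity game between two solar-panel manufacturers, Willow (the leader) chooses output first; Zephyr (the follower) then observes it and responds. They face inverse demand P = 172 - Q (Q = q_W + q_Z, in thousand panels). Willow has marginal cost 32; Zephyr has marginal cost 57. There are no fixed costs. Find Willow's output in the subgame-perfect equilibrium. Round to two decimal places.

82.50

The follower Zephyr best-responds to any q_W: π_Z = (172 - Q)q_Z - 57q_Z.
Setting the follower's marginal profit to zero, 115 - q_W - 2q_Z = 0, i.e. q_Z = (115 - q_W)/2.
The leader anticipates this reaction. Substituting into P = 172 - Q gives P = 229/2 - (1/2)q_W, so π_W = (229/2 - (1/2)q_W)q_W - 32q_W.
Maximising: ∂π_W/∂q_W = 165/2 - q_W = 0, giving q_W = 165/2.
Then q_Z = (115 - 165/2)/2 = 65/4.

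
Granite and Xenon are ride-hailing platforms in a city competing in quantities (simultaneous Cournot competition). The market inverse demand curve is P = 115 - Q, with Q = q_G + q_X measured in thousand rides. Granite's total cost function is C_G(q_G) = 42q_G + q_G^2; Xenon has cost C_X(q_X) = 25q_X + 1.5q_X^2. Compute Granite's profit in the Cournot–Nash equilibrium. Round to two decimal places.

Granite's profit: π_G = (115 - Q)q_G - (42q_G + q_G²). Setting ∂π_G/∂q_G = 0: 73 - 4q_G - (q_X) = 0.
Xenon's profit: π_X = (115 - Q)q_X - (25q_X + (3/2)q_X²). Setting ∂π_X/∂q_X = 0: 90 - 5q_X - (q_G) = 0.
Best responses: q_G = (73 - q_X)/4, q_X = (90 - q_G)/5.
Substituting one into the other gives q_G = 275/19 and q_X = 287/19.
Price P = 115 - 562/19 = 1623/19.
Granite's profit: (1623/19)·(275/19) - 42·(275/19) - (275/19)² = 418.9751.

418.98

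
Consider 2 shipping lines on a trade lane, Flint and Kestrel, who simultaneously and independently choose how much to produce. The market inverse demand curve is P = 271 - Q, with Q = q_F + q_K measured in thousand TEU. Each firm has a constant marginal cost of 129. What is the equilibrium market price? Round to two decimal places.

176.33

A representative firm's profit is π_i = q_i(271 - Q) - 129q_i.
First-order condition (treating rivals' output as given): 142 - 2q_i - q_j = 0.
With identical firms every q_j equals q_i, so q_j = q_i and 142 = 3q_i, giving q_i = 142/3.
Total output Q = 284/3, so price P = 271 - 284/3 = 529/3.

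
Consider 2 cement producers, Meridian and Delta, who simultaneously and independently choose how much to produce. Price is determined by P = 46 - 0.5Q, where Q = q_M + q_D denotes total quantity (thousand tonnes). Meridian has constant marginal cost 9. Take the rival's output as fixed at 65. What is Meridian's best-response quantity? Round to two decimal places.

With the rival's output fixed at 65, Meridian's profit is π_M = (46 - (1/2)·65 - (1/2)q_M)q_M - (9q_M) = (27/2 - (1/2)q_M)q_M - (9q_M).
∂π_M/∂q_M = 9/2 - q_M = 0, so q_M = 9/2.

4.50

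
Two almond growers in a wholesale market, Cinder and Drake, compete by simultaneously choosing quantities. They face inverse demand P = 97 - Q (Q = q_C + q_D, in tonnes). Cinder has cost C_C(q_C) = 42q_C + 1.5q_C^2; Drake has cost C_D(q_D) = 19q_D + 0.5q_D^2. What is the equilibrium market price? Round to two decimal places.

66.86

Cinder's profit: π_C = (97 - Q)q_C - (42q_C + (3/2)q_C²). Setting ∂π_C/∂q_C = 0: 55 - 5q_C - (q_D) = 0.
Drake's first-order condition: 78 - 3q_D - (q_C) = 0.
So q_C = (55 - q_D)/5 and q_D = (78 - q_C)/3.
Solving the pair: q_C = 87/14, q_D = 335/14.
Total output Q = 211/7, so price P = 97 - 211/7 = 468/7.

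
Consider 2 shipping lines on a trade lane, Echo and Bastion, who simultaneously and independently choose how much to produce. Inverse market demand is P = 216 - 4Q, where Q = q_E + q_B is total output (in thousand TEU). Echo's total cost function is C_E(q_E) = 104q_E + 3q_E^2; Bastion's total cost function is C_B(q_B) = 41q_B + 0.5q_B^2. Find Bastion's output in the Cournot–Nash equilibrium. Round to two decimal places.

Echo's profit: π_E = (216 - 4Q)q_E - (104q_E + 3q_E²). Setting ∂π_E/∂q_E = 0: 112 - 14q_E - 4(q_B) = 0.
Bastion's profit: π_B = (216 - 4Q)q_B - (41q_B + (1/2)q_B²). Setting ∂π_B/∂q_B = 0: 175 - 9q_B - 4(q_E) = 0.
Best responses: q_E = (112 - 4q_B)/14, q_B = (175 - 4q_E)/9.
Solving the pair: q_E = 14/5, q_B = 91/5.

18.20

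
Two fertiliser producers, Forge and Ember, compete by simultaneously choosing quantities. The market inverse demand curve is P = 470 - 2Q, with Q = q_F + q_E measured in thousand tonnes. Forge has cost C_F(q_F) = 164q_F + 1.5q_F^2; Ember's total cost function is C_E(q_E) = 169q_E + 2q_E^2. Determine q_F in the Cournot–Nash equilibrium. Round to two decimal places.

Forge's profit: π_F = (470 - 2Q)q_F - (164q_F + (3/2)q_F²). Setting ∂π_F/∂q_F = 0: 306 - 7q_F - 2(q_E) = 0.
Ember's profit: π_E = (470 - 2Q)q_E - (169q_E + 2q_E²). Setting ∂π_E/∂q_E = 0: 301 - 8q_E - 2(q_F) = 0.
Best responses: q_F = (306 - 2q_E)/7, q_E = (301 - 2q_F)/8.
Solving the pair: q_F = 71/2, q_E = 115/4.

35.50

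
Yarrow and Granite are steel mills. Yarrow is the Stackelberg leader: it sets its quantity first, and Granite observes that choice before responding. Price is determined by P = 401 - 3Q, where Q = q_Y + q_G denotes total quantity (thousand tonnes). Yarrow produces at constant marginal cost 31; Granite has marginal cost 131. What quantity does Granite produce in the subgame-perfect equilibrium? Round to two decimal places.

5.83

Solve by backward induction. Given q_Y, the follower Granite maximises π_G = (401 - 3q_Y - 3q_G)q_G - 131q_G.
Follower FOC: 270 - 3q_Y - 6q_G = 0, so q_G(q_Y) = (270 - 3q_Y)/6.
The leader anticipates this reaction. Substituting into P = 401 - 3Q gives P = 266 - (3/2)q_Y, so π_Y = (266 - (3/2)q_Y)q_Y - 31q_Y.
Maximising: ∂π_Y/∂q_Y = 235 - 3q_Y = 0, giving q_Y = 235/3.
Then q_G = (270 - 3·(235/3))/6 = 35/6.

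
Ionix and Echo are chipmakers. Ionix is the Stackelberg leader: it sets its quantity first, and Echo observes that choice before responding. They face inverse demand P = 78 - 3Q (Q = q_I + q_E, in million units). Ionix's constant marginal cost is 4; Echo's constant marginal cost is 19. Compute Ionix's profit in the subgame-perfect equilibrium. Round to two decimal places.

330.04

Solve by backward induction. Given q_I, the follower Echo maximises π_E = (78 - 3q_I - 3q_E)q_E - 19q_E.
Follower FOC: 59 - 3q_I - 6q_E = 0, so q_E(q_I) = (59 - 3q_I)/6.
Ionix substitutes q_E(q_I) into its own profit: π_I = q_I(78 - 3q_I - (59 - 3q_I)/2) - 4q_I = (97/2 - (3/2)q_I)q_I - 4q_I.
The leader's first-order condition 89/2 - 3q_I = 0 yields q_I = 89/6.
Then q_E = (59 - 3·(89/6))/6 = 29/12.
Price P = 78 - 3·(69/4) = 105/4.
Ionix's profit: (105/4 - 4)·(89/6) = 330.0417.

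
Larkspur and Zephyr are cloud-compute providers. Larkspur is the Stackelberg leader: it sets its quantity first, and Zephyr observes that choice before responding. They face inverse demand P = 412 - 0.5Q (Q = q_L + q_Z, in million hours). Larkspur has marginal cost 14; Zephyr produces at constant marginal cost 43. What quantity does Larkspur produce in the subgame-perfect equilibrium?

427

Solve by backward induction. Given q_L, the follower Zephyr maximises π_Z = (412 - (1/2)q_L - (1/2)q_Z)q_Z - 43q_Z.
Follower FOC: 369 - (1/2)q_L - q_Z = 0, so q_Z(q_L) = (369 - (1/2)q_L).
Larkspur substitutes q_Z(q_L) into its own profit: π_L = q_L(412 - (1/2)q_L - (369 - (1/2)q_L)/2) - 14q_L = (455/2 - (1/4)q_L)q_L - 14q_L.
Maximising: ∂π_L/∂q_L = 427/2 - (1/2)q_L = 0, giving q_L = 427.
Then q_Z = (369 - (1/2)·427) = 311/2.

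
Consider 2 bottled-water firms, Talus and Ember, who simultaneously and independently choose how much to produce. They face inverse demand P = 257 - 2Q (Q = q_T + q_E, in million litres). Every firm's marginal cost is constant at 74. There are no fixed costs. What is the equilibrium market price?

135

A representative firm's profit is π_i = q_i(257 - 2Q) - 74q_i.
Setting ∂π_i/∂q_i = 0 with rivals' quantities fixed: 183 - 4q_i - 2q_j = 0.
With identical firms every q_j equals q_i, so q_j = q_i and 183 = 6q_i, giving q_i = 61/2.
Total output Q = 61, so price P = 257 - 2·61 = 135.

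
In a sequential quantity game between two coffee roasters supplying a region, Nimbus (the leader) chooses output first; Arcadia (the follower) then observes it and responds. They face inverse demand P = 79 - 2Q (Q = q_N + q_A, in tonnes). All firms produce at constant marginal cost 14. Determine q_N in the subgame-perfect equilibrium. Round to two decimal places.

Solve by backward induction. Given q_N, the follower Arcadia maximises π_A = (79 - 2q_N - 2q_A)q_A - 14q_A.
Follower FOC: 65 - 2q_N - 4q_A = 0, so q_A(q_N) = (65 - 2q_N)/4.
Nimbus substitutes q_A(q_N) into its own profit: π_N = q_N(79 - 2q_N - (65 - 2q_N)/2) - 14q_N = (93/2 - q_N)q_N - 14q_N.
Leader FOC: 65/2 - 2q_N = 0, so q_N = 65/4.
Then q_A = (65 - 2·(65/4))/4 = 65/8.

16.25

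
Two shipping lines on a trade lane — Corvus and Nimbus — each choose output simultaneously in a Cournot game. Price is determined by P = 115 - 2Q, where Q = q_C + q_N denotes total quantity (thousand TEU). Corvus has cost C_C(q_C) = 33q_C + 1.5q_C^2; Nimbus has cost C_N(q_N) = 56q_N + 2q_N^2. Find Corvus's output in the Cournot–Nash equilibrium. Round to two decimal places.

10.35

Corvus's profit: π_C = (115 - 2Q)q_C - (33q_C + (3/2)q_C²). Setting ∂π_C/∂q_C = 0: 82 - 7q_C - 2(q_N) = 0.
Nimbus's profit: π_N = (115 - 2Q)q_N - (56q_N + 2q_N²). Setting ∂π_N/∂q_N = 0: 59 - 8q_N - 2(q_C) = 0.
Best responses: q_C = (82 - 2q_N)/7, q_N = (59 - 2q_C)/8.
Substituting one into the other gives q_C = 269/26 and q_N = 249/52.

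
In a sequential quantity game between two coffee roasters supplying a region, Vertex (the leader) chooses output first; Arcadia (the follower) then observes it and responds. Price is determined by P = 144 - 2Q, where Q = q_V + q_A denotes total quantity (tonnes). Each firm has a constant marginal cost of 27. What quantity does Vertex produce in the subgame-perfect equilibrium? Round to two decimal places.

The follower Arcadia best-responds to any q_V: π_A = (144 - 2Q)q_A - 27q_A.
Follower FOC: 117 - 2q_V - 4q_A = 0, so q_A(q_V) = (117 - 2q_V)/4.
Vertex substitutes q_A(q_V) into its own profit: π_V = q_V(144 - 2q_V - (117 - 2q_V)/2) - 27q_V = (171/2 - q_V)q_V - 27q_V.
Maximising: ∂π_V/∂q_V = 117/2 - 2q_V = 0, giving q_V = 117/4.
Then q_A = (117 - 2·(117/4))/4 = 117/8.

29.25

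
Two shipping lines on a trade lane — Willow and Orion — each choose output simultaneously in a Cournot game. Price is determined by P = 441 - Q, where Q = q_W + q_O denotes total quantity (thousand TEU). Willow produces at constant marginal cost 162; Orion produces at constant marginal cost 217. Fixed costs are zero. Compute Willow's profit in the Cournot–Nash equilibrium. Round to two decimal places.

12395.11

Willow's profit: π_W = (441 - Q)q_W - (162q_W). Setting ∂π_W/∂q_W = 0: 279 - 2q_W - (q_O) = 0.
Orion's first-order condition: 224 - 2q_O - (q_W) = 0.
Best responses: q_W = (279 - q_O)/2, q_O = (224 - q_W)/2.
Substituting one into the other gives q_W = 334/3 and q_O = 169/3.
Price P = 441 - 503/3 = 820/3.
Willow's profit: (820/3 - 162)·(334/3) = 12395.1111.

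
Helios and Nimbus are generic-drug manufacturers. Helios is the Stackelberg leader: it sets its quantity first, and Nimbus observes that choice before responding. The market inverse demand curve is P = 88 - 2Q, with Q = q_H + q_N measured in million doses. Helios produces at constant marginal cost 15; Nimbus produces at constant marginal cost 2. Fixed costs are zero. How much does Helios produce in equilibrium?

The follower Nimbus best-responds to any q_H: π_N = (88 - 2Q)q_N - 2q_N.
∂π_N/∂q_N = 86 - 2q_H - 4q_N = 0 gives the reaction function q_N = (86 - 2q_H)/4.
Helios substitutes q_N(q_H) into its own profit: π_H = q_H(88 - 2q_H - (86 - 2q_H)/2) - 15q_H = (45 - q_H)q_H - 15q_H.
Maximising: ∂π_H/∂q_H = 30 - 2q_H = 0, giving q_H = 15.
Then q_N = (86 - 2·15)/4 = 14.

15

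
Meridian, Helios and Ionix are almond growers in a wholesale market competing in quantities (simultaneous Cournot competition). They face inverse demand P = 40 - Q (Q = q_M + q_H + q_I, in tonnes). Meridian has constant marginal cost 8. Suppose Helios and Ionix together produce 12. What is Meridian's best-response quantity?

10

With rivals' combined output fixed at 12, Meridian's profit is π_M = (40 - 12 - q_M)q_M - (8q_M) = (28 - q_M)q_M - (8q_M).
∂π_M/∂q_M = 20 - 2q_M = 0, so q_M = 10.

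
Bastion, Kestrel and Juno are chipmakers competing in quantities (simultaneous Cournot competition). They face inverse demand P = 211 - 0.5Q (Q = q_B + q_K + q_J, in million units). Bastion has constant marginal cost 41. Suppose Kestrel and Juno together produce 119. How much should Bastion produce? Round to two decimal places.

With rivals' combined output fixed at 119, Bastion's profit is π_B = (211 - (1/2)·119 - (1/2)q_B)q_B - (41q_B) = (303/2 - (1/2)q_B)q_B - (41q_B).
∂π_B/∂q_B = 221/2 - q_B = 0, so q_B = 221/2.

110.50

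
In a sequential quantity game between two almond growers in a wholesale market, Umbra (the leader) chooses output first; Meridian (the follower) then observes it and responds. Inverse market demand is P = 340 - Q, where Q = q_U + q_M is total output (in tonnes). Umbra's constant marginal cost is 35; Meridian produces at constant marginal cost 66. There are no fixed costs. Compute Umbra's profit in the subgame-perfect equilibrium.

14112

Solve by backward induction. Given q_U, the follower Meridian maximises π_M = (340 - q_U - q_M)q_M - 66q_M.
Setting the follower's marginal profit to zero, 274 - q_U - 2q_M = 0, i.e. q_M = (274 - q_U)/2.
The leader anticipates this reaction. Substituting into P = 340 - Q gives P = 203 - (1/2)q_U, so π_U = (203 - (1/2)q_U)q_U - 35q_U.
The leader's first-order condition 168 - q_U = 0 yields q_U = 168.
Then q_M = (274 - 168)/2 = 53.
Price P = 340 - 221 = 119.
Umbra's profit: (119 - 35)·168 = 14112.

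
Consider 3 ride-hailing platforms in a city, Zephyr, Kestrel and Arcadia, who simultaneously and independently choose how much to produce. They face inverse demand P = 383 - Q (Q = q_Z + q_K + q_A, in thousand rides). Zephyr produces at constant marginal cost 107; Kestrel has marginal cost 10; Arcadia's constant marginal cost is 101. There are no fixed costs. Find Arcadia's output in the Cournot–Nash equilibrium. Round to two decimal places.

49.25

Zephyr's profit: π_Z = (383 - Q)q_Z - (107q_Z). Setting ∂π_Z/∂q_Z = 0: 276 - 2q_Z - (q_K + q_A) = 0.
Kestrel's profit: π_K = (383 - Q)q_K - (10q_K). Setting ∂π_K/∂q_K = 0: 373 - 2q_K - (q_Z + q_A) = 0.
Arcadia's first-order condition: 282 - 2q_A - (q_Z + q_K) = 0.
Adding the 3 conditions: 931 − 2Q − 2Q = 0, i.e. Q = 931/4.
Back-substituting: q_Z = (276 − 931/4) = 173/4, q_K = (373 − 931/4) = 561/4, q_A = (282 − 931/4) = 197/4.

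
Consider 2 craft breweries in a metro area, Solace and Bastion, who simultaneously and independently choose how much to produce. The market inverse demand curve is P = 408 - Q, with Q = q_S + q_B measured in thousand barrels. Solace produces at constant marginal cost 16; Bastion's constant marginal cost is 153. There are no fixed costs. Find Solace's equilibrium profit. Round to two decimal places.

31093.44

Solace's profit: π_S = (408 - Q)q_S - (16q_S). Setting ∂π_S/∂q_S = 0: 392 - 2q_S - (q_B) = 0.
Bastion's first-order condition: 255 - 2q_B - (q_S) = 0.
Best responses: q_S = (392 - q_B)/2, q_B = (255 - q_S)/2.
Substituting one into the other gives q_S = 529/3 and q_B = 118/3.
Price P = 408 - 647/3 = 577/3.
Solace's profit: (577/3 - 16)·(529/3) = 31093.4444.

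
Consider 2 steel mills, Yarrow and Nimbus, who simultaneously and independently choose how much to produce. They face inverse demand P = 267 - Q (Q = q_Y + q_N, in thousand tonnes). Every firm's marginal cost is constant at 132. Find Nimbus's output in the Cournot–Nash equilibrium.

45

Each firm earns π_i = (267 - Q)q_i - 132q_i.
First-order condition (treating rivals' output as given): 135 - 2q_i - q_j = 0.
By symmetry each firm produces the same amount; substituting q_j = q_i yields q_i = 135/3 = 45.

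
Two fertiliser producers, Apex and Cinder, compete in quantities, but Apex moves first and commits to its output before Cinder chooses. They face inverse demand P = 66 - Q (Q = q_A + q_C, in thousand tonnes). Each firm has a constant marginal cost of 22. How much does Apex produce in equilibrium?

The follower Cinder best-responds to any q_A: π_C = (66 - Q)q_C - 22q_C.
Follower FOC: 44 - q_A - 2q_C = 0, so q_C(q_A) = (44 - q_A)/2.
Apex substitutes q_C(q_A) into its own profit: π_A = q_A(66 - q_A - (44 - q_A)/2) - 22q_A = (44 - (1/2)q_A)q_A - 22q_A.
Maximising: ∂π_A/∂q_A = 22 - q_A = 0, giving q_A = 22.
Then q_C = (44 - 22)/2 = 11.

22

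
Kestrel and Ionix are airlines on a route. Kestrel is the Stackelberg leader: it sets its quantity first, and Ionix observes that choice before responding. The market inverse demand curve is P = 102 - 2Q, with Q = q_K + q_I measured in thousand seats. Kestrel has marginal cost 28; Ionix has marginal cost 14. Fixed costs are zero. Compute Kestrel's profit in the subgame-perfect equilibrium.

Solve by backward induction. Given q_K, the follower Ionix maximises π_I = (102 - 2q_K - 2q_I)q_I - 14q_I.
∂π_I/∂q_I = 88 - 2q_K - 4q_I = 0 gives the reaction function q_I = (88 - 2q_K)/4.
Kestrel substitutes q_I(q_K) into its own profit: π_K = q_K(102 - 2q_K - (88 - 2q_K)/2) - 28q_K = (58 - q_K)q_K - 28q_K.
Leader FOC: 30 - 2q_K = 0, so q_K = 15.
Then q_I = (88 - 2·15)/4 = 29/2.
Price P = 102 - 2·(59/2) = 43.
Kestrel's profit: (43 - 28)·15 = 225.

225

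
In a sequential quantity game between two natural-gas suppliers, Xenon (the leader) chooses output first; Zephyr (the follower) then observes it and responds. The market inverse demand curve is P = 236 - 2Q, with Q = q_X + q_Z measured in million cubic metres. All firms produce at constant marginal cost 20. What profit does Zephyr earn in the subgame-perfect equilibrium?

1458

The follower Zephyr best-responds to any q_X: π_Z = (236 - 2Q)q_Z - 20q_Z.
∂π_Z/∂q_Z = 216 - 2q_X - 4q_Z = 0 gives the reaction function q_Z = (216 - 2q_X)/4.
The leader anticipates this reaction. Substituting into P = 236 - 2Q gives P = 128 - q_X, so π_X = (128 - q_X)q_X - 20q_X.
The leader's first-order condition 108 - 2q_X = 0 yields q_X = 54.
Then q_Z = (216 - 2·54)/4 = 27.
Price P = 236 - 2·81 = 74.
Zephyr's profit: (74 - 20)·27 = 1458.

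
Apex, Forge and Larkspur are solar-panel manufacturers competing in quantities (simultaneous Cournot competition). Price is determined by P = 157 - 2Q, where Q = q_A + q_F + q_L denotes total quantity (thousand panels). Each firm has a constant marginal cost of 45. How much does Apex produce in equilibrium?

14

A representative firm's profit is π_i = q_i(157 - 2Q) - 45q_i.
First-order condition (treating rivals' output as given): 112 - 4q_i - 2·Σ_{j≠i} q_j = 0.
By symmetry each firm produces the same amount; substituting Σ_{j≠i} q_j = 2q_i yields q_i = 112/8 = 14.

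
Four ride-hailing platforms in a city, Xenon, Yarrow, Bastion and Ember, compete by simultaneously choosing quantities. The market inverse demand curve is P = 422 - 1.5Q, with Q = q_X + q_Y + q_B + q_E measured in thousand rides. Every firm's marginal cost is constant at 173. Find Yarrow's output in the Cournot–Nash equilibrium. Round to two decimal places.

33.20

A representative firm's profit is π_i = q_i(422 - 1.5Q) - 173q_i.
First-order condition (treating rivals' output as given): 249 - 3q_i - (3/2)·Σ_{j≠i} q_j = 0.
With identical firms every q_j equals q_i, so Σ_{j≠i} q_j = 3q_i and 249 = (15/2)q_i, giving q_i = 166/5.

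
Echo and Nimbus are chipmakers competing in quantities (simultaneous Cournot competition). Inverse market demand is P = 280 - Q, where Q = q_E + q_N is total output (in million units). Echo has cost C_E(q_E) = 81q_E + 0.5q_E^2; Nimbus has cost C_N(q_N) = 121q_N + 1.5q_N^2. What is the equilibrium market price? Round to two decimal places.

Echo's profit: π_E = (280 - Q)q_E - (81q_E + (1/2)q_E²). Setting ∂π_E/∂q_E = 0: 199 - 3q_E - (q_N) = 0.
Nimbus's profit: π_N = (280 - Q)q_N - (121q_N + (3/2)q_N²). Setting ∂π_N/∂q_N = 0: 159 - 5q_N - (q_E) = 0.
Best responses: q_E = (199 - q_N)/3, q_N = (159 - q_E)/5.
Solving the pair: q_E = 418/7, q_N = 139/7.
Total output Q = 557/7, so price P = 280 - 557/7 = 1403/7.

200.43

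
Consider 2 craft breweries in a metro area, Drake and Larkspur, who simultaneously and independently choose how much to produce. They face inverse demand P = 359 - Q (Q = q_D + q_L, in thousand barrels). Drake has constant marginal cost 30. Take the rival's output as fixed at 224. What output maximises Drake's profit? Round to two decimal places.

With the rival's output fixed at 224, Drake's profit is π_D = (359 - 224 - q_D)q_D - (30q_D) = (135 - q_D)q_D - (30q_D).
∂π_D/∂q_D = 105 - 2q_D = 0, so q_D = 105/2.

52.50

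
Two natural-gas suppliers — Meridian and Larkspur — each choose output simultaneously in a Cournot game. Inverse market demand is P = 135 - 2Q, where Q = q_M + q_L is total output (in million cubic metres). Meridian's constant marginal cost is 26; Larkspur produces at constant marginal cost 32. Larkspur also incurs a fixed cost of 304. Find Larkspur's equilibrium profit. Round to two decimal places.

218.72

Meridian's profit: π_M = (135 - 2Q)q_M - (26q_M). Setting ∂π_M/∂q_M = 0: 109 - 4q_M - 2(q_L) = 0.
Larkspur's first-order condition: 103 - 4q_L - 2(q_M) = 0.
Best responses: q_M = (109 - 2q_L)/4, q_L = (103 - 2q_M)/4.
Solving the pair: q_M = 115/6, q_L = 97/6.
Price P = 135 - 2·(106/3) = 193/3.
Larkspur's profit: (193/3 - 32)·(97/6) - 304 = 218.7222.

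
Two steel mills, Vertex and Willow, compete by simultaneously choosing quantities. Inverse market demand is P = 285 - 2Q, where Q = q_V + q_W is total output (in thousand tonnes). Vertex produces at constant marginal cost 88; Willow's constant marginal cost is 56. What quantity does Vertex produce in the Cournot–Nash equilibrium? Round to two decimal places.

27.50

Vertex's profit: π_V = (285 - 2Q)q_V - (88q_V). Setting ∂π_V/∂q_V = 0: 197 - 4q_V - 2(q_W) = 0.
Willow's profit: π_W = (285 - 2Q)q_W - (56q_W). Setting ∂π_W/∂q_W = 0: 229 - 4q_W - 2(q_V) = 0.
So q_V = (197 - 2q_W)/4 and q_W = (229 - 2q_V)/4.
Solving the pair: q_V = 55/2, q_W = 87/2.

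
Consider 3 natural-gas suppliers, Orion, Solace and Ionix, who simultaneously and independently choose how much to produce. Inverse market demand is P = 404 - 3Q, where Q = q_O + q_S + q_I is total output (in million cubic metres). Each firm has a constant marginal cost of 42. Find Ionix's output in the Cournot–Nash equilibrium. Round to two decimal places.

30.17

Each firm earns π_i = (404 - 3Q)q_i - 42q_i.
First-order condition (treating rivals' output as given): 362 - 6q_i - 3·Σ_{j≠i} q_j = 0.
By symmetry each firm produces the same amount; substituting Σ_{j≠i} q_j = 2q_i yields q_i = 362/12 = 181/6.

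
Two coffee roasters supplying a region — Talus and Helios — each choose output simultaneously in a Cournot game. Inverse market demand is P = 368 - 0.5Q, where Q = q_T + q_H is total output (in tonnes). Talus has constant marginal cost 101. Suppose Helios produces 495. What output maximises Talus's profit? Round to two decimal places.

19.50

With the rival's output fixed at 495, Talus's profit is π_T = (368 - (1/2)·495 - (1/2)q_T)q_T - (101q_T) = (241/2 - (1/2)q_T)q_T - (101q_T).
∂π_T/∂q_T = 39/2 - q_T = 0, so q_T = 39/2.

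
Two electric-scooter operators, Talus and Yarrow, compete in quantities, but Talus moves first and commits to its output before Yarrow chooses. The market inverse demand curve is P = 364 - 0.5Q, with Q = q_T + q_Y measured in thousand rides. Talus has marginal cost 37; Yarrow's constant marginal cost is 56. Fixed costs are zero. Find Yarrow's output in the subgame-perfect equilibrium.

135

The follower Yarrow best-responds to any q_T: π_Y = (364 - 0.5Q)q_Y - 56q_Y.
Setting the follower's marginal profit to zero, 308 - (1/2)q_T - q_Y = 0, i.e. q_Y = (308 - (1/2)q_T).
The leader anticipates this reaction. Substituting into P = 364 - 0.5Q gives P = 210 - (1/4)q_T, so π_T = (210 - (1/4)q_T)q_T - 37q_T.
The leader's first-order condition 173 - (1/2)q_T = 0 yields q_T = 346.
Then q_Y = (308 - (1/2)·346) = 135.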